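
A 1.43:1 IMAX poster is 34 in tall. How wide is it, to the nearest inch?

49 in

At 1.43:1 IMAX, 34 × 1.430 ≈ 48.62.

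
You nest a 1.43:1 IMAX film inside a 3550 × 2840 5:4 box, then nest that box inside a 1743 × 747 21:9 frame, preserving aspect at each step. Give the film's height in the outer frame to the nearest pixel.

1.43:1 IMAX in 3550×2840: fills the width, so the film is 3550.00 × 2482.52.
5:4 in 1743×747: fills the height, so the intermediate becomes 933.75 × 747.00 — a scale of ×0.2630.
So the film's height is 2482.52 × 0.2630 ≈ 652.97.

653 px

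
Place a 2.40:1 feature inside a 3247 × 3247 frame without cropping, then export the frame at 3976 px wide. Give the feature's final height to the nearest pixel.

1657 px

At 3247×3247 the feature is width-limited, so height = 3247 / 2.400 ≈ 1352.92 px.
The frame scales by 3976/3247 = 1.2245; 1352.92 × 1.2245 ≈ 1656.67 px.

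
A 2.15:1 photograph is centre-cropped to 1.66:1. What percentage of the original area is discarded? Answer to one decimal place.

The height stays; only width is cut (since 1.66:1 is narrower than 2.15:1).
Area ratio = (1.660)/(2.150) = 77.21%; the remaining 22.79% is cropped out.

22.8%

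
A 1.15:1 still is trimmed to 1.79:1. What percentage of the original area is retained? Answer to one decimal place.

The width stays; only height is cut (since 1.79:1 is wider than 1.15:1).
Fraction kept = (1.150)/(1.790) ≈ 64.25%.

64.2%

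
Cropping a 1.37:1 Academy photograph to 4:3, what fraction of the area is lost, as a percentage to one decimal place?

2.7%

The height stays; only width is cut (since 4:3 is narrower than 1.37:1 Academy).
(1.333)/(1.370) ≈ 0.973 of the area survives, leaving 2.68% discarded.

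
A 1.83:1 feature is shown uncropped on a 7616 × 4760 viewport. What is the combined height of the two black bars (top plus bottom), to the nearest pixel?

598 px

1.83:1 is wider than 16×10, so it spans the full width.
The feature is 7616 / 1.830 ≈ 4161.75 px tall.
4760 − 4161.75 = 598.25 px of bars.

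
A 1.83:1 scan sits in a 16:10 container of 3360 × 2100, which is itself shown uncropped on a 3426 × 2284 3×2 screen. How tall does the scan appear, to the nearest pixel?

1872 px

First fit — 1.83:1 into 3360×2100 spans the width: 3360.00 × 1836.07.
The 16:10 canvas is width-limited in 3426×2284, giving 3426.00 × 2141.25; scale factor 1.0196.
So the scan's height is 1836.07 × 1.0196 ≈ 1872.13.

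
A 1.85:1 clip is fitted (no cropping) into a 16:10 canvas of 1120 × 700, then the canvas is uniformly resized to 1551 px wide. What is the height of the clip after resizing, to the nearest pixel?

838 px

In the 1120×700 frame the clip fills the width: height = 1120 / 1.850 ≈ 605.41 px.
Scaling 1120 → 1551 is ×1.3848, so the height becomes 605.41 × 1.3848 ≈ 838.38 px.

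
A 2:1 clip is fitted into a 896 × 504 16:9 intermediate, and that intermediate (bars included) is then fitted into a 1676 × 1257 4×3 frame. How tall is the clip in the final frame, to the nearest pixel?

Inside the 896×504 canvas the clip is width-limited at 896.00 × 448.00.
Second fit — the 16:9 canvas into 1676×1257 spans the width: 1676.00 × 942.75 (×1.8705 from 896×504).
So the clip's height is 448.00 × 1.8705 ≈ 838.00.

838 px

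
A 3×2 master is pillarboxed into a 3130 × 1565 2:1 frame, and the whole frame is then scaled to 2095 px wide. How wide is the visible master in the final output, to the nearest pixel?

Fitted into 3130×1565, the master spans the height; its width is 1565 × 3/2 ≈ 2347.50 px.
Scaling 3130 → 2095 is ×0.6693, so the width becomes 2347.50 × 0.6693 ≈ 1571.25 px.

1571 px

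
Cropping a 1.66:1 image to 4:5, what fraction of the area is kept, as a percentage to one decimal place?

4:5 is narrower than 1.66:1, so the crop keeps the full height and trims the width.
Fraction kept = (0.800)/(1.660) ≈ 48.19%.

48.2%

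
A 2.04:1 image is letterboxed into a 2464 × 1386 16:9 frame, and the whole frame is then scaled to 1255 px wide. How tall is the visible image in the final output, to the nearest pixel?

At 2464×1386 the image is width-limited, so height = 2464 / 2.040 ≈ 1207.84 px.
The frame scales by 1255/2464 = 0.5093; 1207.84 × 0.5093 ≈ 615.20 px.

615 px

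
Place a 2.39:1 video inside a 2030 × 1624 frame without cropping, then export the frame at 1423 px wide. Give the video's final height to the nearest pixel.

595 px

At 2030×1624 the video is width-limited, so height = 2030 / 2.390 ≈ 849.37 px.
The frame scales by 1423/2030 = 0.7010; 849.37 × 0.7010 ≈ 595.40 px.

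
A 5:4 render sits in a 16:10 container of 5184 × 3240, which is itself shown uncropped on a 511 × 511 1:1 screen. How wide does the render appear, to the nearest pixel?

Inside the 5184×3240 canvas the render is height-limited at 4050.00 × 3240.00.
Second fit — the 16:10 canvas into 511×511 spans the width: 511.00 × 319.38 (×0.0986 from 5184×3240).
The render scales with it: width 4050.00 × 0.0986 ≈ 399.22.

399 px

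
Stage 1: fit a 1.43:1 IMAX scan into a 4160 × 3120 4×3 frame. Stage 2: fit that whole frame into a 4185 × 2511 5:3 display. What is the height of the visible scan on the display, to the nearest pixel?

Inside the 4160×3120 canvas the scan is width-limited at 4160.00 × 2909.09.
4×3 in 4185×2511: fills the height, so the intermediate becomes 3348.00 × 2511.00 — a scale of ×0.8048.
The scan scales with it: height 2909.09 × 0.8048 ≈ 2341.26.

2341 px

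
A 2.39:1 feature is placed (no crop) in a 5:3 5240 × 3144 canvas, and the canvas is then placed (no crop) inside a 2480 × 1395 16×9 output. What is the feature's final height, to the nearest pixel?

973 px

Inside the 5240×3144 canvas the feature is width-limited at 5240.00 × 2192.47.
5:3 in 2480×1395: fills the height, so the intermediate becomes 2325.00 × 1395.00 — a scale of ×0.4437.
The feature scales with it: height 2192.47 × 0.4437 ≈ 972.80.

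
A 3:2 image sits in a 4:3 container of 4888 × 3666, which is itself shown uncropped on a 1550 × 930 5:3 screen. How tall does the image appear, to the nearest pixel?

827 px

First fit — 3:2 into 4888×3666 spans the width: 4888.00 × 3258.67.
4:3 in 1550×930: fills the height, so the intermediate becomes 1240.00 × 930.00 — a scale of ×0.2537.
The image scales with it: height 3258.67 × 0.2537 ≈ 826.67.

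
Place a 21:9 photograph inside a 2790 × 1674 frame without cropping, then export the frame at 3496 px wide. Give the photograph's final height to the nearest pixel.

In the 2790×1674 frame the photograph fills the width: height = 2790 × 9/21 ≈ 1195.71 px.
Scaling 2790 → 3496 is ×1.2530, so the height becomes 1195.71 × 1.2530 ≈ 1498.29 px.

1498 px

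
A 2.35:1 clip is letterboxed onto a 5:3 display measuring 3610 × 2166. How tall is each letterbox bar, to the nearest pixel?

315 px

Since 2.350 > 1.667, the clip is width-limited.
Content height = 3610 / 2.350 ≈ 1536.17 px.
Black = 2166 − 1536.17 = 629.83 px, or 314.91 per bar.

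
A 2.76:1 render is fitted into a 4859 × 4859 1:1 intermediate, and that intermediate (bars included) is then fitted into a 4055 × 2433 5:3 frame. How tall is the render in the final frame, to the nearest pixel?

882 px

Inside the 4859×4859 canvas the render is width-limited at 4859.00 × 1760.51.
The 1:1 canvas is height-limited in 4055×2433, giving 2433.00 × 2433.00; scale factor 0.5007.
Applying the same ×0.5007: 1760.51 → 881.52.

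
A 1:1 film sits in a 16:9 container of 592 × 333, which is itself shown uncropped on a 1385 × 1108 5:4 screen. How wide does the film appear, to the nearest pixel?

1:1 in 592×333: fills the height, so the film is 333.00 × 333.00.
Second fit — the 16:9 canvas into 1385×1108 spans the width: 1385.00 × 779.06 (×2.3395 from 592×333).
So the film's width is 333.00 × 2.3395 ≈ 779.06.

779 px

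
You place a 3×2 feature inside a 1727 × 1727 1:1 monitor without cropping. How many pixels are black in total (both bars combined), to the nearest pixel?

994176 pixels

Since 1.500 > 1.000, the feature is width-limited.
The feature is 1727 × 2/3 ≈ 1151.3333 px tall.
1727 − 1151.3333 = 575.6667 px of bars.
That's 575.6667 × 1727 ≈ 994176 black pixels.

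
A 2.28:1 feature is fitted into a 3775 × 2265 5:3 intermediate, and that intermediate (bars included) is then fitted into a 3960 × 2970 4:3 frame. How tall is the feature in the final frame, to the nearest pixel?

1737 px

Inside the 3775×2265 canvas the feature is width-limited at 3775.00 × 1655.70.
The 5:3 canvas is width-limited in 3960×2970, giving 3960.00 × 2376.00; scale factor 1.0490.
So the feature's height is 1655.70 × 1.0490 ≈ 1736.84.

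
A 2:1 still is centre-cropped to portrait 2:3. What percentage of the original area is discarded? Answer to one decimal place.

portrait 2:3 is narrower than 2:1, so the crop keeps the full height and trims the width.
(0.667)/(2.000) ≈ 0.333 of the area survives, leaving 66.67% discarded.

66.7%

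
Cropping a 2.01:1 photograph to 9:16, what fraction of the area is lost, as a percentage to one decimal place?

72.0%

The height stays; only width is cut (since 9:16 is narrower than 2.01:1).
Fraction kept = (0.562)/(2.010) ≈ 27.99%, so 72.01% is lost.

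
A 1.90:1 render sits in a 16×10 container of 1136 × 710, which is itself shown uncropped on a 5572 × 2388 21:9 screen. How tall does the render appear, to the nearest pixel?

1.90:1 in 1136×710: fills the width, so the render is 1136.00 × 597.89.
The 16×10 canvas is height-limited in 5572×2388, giving 3820.80 × 2388.00; scale factor 3.3634.
Applying the same ×3.3634: 597.89 → 2010.95.

2011 px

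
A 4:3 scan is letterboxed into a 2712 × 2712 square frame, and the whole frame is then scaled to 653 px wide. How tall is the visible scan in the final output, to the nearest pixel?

In the 2712×2712 frame the scan fills the width: height = 2712 × 3/4 ≈ 2034.00 px.
Scaling 2712 → 653 is ×0.2408, so the height becomes 2034.00 × 0.2408 ≈ 489.75 px.

490 px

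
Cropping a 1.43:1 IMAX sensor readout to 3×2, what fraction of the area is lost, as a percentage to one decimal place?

4.7%

Going from 1.43:1 IMAX to 3×2 means cutting height while keeping width.
Area ratio = (1.430)/(1.500) = 95.33%; the remaining 4.67% is cropped out.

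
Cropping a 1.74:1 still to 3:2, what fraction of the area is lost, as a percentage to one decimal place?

13.8%

Going from 1.74:1 to 3:2 means cutting width while keeping height.
Area ratio = (1.500)/(1.740) = 86.21%; the remaining 13.79% is cropped out.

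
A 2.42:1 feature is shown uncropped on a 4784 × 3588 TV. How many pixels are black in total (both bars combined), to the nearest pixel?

7707696 pixels

2.42:1 is wider than 4:3, so it spans the full width.
The feature is 4784 / 2.420 ≈ 1976.8595 px tall.
Black = 3588 − 1976.8595 = 1611.1405 px.
That's 1611.1405 × 4784 ≈ 7707696 black pixels.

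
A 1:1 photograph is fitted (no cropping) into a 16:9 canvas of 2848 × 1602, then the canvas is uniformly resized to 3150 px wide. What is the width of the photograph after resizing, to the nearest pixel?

1772 px

At 2848×1602 the photograph is height-limited, so width = 1602 × 1/1 ≈ 1602.00 px.
Scaling 2848 → 3150 is ×1.1060, so the width becomes 1602.00 × 1.1060 ≈ 1771.88 px.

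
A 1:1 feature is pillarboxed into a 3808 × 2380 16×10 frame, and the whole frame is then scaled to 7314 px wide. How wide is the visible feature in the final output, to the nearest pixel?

4571 px

Fitted into 3808×2380, the feature spans the height; its width is 2380 × 1/1 ≈ 2380.00 px.
Resizing to 7314 px wide multiplies everything by 1.9207: 2380.00 → 4571.25 px.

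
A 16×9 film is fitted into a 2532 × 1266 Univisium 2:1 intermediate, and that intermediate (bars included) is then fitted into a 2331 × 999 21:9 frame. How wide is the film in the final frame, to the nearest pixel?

Inside the 2532×1266 canvas the film is height-limited at 2250.67 × 1266.00.
Univisium 2:1 in 2331×999: fills the height, so the intermediate becomes 1998.00 × 999.00 — a scale of ×0.7891.
So the film's width is 2250.67 × 0.7891 ≈ 1776.00.

1776 px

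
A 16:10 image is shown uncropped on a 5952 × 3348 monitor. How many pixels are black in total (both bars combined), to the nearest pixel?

Since 1.600 < 1.778, the image is height-limited.
Content width = 3348 × 16/10 ≈ 5356.8000 px.
5952 − 5356.8000 = 595.2000 px of bars.
That's 595.2000 × 3348 ≈ 1992730 black pixels.

1992730 pixels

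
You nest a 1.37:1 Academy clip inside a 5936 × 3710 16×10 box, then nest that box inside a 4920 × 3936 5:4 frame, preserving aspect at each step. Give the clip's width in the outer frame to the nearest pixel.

4213 px

1.37:1 Academy in 5936×3710: fills the height, so the clip is 5082.70 × 3710.00.
16×10 in 4920×3936: fills the width, so the intermediate becomes 4920.00 × 3075.00 — a scale of ×0.8288.
Applying the same ×0.8288: 5082.70 → 4212.75.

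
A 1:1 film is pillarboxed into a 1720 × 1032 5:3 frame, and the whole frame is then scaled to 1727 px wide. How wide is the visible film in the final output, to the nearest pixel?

Fitted into 1720×1032, the film spans the height; its width is 1032 × 1/1 ≈ 1032.00 px.
The frame scales by 1727/1720 = 1.0041; 1032.00 × 1.0041 ≈ 1036.20 px.

1036 px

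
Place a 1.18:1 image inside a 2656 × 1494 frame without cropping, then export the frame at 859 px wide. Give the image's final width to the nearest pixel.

570 px

In the 2656×1494 frame the image fills the height: width = 1494 × 1.180 ≈ 1762.92 px.
Scaling 2656 → 859 is ×0.3234, so the width becomes 1762.92 × 0.3234 ≈ 570.16 px.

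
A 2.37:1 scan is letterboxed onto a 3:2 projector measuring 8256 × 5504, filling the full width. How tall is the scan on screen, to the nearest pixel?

3484 px

That makes the image 3483.54 px tall (8256 / 2.370).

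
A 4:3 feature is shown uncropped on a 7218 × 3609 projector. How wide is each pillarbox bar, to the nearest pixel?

1203 px

4:3 is narrower than 2:1, so it spans the full height.
That makes the image 4812.00 px wide (3609 × 4/3).
Black = 7218 − 4812.00 = 2406.00 px, or 1203.00 per bar.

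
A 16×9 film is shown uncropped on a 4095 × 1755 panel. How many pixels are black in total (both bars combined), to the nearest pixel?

1711125 pixels

Since 1.778 < 2.333, the film is height-limited.
That makes the image 3120.0000 px wide (1755 × 16/9).
4095 − 3120.0000 = 975.0000 px of bars.
Bar area = 975.0000 × 1755 ≈ 1711125 px.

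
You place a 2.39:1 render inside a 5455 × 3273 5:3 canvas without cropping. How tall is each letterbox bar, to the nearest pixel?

495 px

2.39:1 is wider than 5:3, so it spans the full width.
That makes the image 2282.43 px tall (5455 / 2.390).
3273 − 2282.43 = 990.57 px of bars (495.29 each).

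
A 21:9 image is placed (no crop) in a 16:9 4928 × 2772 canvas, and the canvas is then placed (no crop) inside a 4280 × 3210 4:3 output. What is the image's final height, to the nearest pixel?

21:9 in 4928×2772: fills the width, so the image is 4928.00 × 2112.00.
The 16:9 canvas is width-limited in 4280×3210, giving 4280.00 × 2407.50; scale factor 0.8685.
So the image's height is 2112.00 × 0.8685 ≈ 1834.29.

1834 px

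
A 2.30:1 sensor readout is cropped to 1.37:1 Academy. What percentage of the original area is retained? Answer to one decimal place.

59.6%

The height stays; only width is cut (since 1.37:1 Academy is narrower than 2.30:1).
(1.370)/(2.300) ≈ 0.596 of the area survives.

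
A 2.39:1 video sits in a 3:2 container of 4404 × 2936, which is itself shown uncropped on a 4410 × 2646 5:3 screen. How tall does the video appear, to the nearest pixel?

2.39:1 in 4404×2936: fills the width, so the video is 4404.00 × 1842.68.
3:2 in 4410×2646: fills the height, so the intermediate becomes 3969.00 × 2646.00 — a scale of ×0.9012.
Applying the same ×0.9012: 1842.68 → 1660.67.

1661 px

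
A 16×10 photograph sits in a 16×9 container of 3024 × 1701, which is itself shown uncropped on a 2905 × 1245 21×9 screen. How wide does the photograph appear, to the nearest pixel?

First fit — 16×10 into 3024×1701 spans the height: 2721.60 × 1701.00.
16×9 in 2905×1245: fills the height, so the intermediate becomes 2213.33 × 1245.00 — a scale of ×0.7319.
Applying the same ×0.7319: 2721.60 → 1992.00.

1992 px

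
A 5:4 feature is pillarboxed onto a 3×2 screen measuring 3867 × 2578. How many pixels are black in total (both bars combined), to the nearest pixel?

1661521 pixels

Since 1.250 < 1.500, the feature is height-limited.
Content width = 2578 × 5/4 ≈ 3222.5000 px.
Black = 3867 − 3222.5000 = 644.5000 px.
That's 644.5000 × 2578 ≈ 1661521 black pixels.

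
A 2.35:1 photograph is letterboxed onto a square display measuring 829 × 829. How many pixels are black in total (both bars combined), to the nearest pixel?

394798 pixels

Since 2.350 > 1.000, the photograph is width-limited.
Content height = 829 / 2.350 ≈ 352.7660 px.
Black = 829 − 352.7660 = 476.2340 px.
Across the 829-px span: 476.2340 × 829 ≈ 394798 px.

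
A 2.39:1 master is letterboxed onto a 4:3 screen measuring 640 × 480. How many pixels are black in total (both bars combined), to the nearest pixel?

Since 2.390 > 1.333, the master is width-limited.
Content height = 640 / 2.390 ≈ 267.7824 px.
Leftover height: 480 − 267.7824 = 212.2176 px.
That's 212.2176 × 640 ≈ 135819 black pixels.

135819 pixels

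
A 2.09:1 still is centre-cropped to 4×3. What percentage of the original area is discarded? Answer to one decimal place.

36.2%

4×3 is narrower than 2.09:1, so the crop keeps the full height and trims the width.
Fraction kept = (1.333)/(2.090) ≈ 63.80%, so 36.20% is lost.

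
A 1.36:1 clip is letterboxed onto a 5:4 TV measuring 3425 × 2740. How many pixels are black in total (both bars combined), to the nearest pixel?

1.36:1 is wider than 5:4, so it spans the full width.
The clip is 3425 / 1.360 ≈ 2518.3824 px tall.
Black = 2740 − 2518.3824 = 221.6176 px.
Bar area = 221.6176 × 3425 ≈ 759040 px.

759040 pixels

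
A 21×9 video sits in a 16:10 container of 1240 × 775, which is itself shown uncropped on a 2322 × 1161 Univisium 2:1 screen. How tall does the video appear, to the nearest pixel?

First fit — 21×9 into 1240×775 spans the width: 1240.00 × 531.43.
Second fit — the 16:10 canvas into 2322×1161 spans the height: 1857.60 × 1161.00 (×1.4981 from 1240×775).
So the video's height is 531.43 × 1.4981 ≈ 796.11.

796 px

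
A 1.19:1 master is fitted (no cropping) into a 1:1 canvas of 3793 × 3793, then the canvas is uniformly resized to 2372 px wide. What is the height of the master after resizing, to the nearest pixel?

At 3793×3793 the master is width-limited, so height = 3793 / 1.190 ≈ 3187.39 px.
Resizing to 2372 px wide multiplies everything by 0.6254: 3187.39 → 1993.28 px.

1993 px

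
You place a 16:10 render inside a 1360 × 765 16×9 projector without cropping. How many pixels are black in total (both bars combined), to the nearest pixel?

104040 pixels

16:10 is narrower than 16×9, so it spans the full height.
That makes the image 1224.0000 px wide (765 × 16/10).
Leftover width: 1360 − 1224.0000 = 136.0000 px.
Across the 765-px span: 136.0000 × 765 ≈ 104040 px.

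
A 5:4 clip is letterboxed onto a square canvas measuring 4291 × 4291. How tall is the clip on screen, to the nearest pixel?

5:4 (1.250) > square (1.000), so the clip fills the width.
Content height = 4291 × 4/5 ≈ 3432.80 px.

3433 px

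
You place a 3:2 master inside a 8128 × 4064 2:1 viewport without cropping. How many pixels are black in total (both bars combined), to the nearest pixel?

8258048 pixels

3:2 (1.500) < 2:1 (2.000), so the master fills the height.
Content width = 4064 × 3/2 ≈ 6096.0000 px.
Black = 8128 − 6096.0000 = 2032.0000 px.
That's 2032.0000 × 4064 ≈ 8258048 black pixels.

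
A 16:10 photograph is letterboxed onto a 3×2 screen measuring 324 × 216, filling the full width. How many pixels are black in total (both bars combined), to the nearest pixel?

Content height = 324 × 10/16 ≈ 202.5000 px.
Leftover height: 216 − 202.5000 = 13.5000 px.
That's 13.5000 × 324 ≈ 4374 black pixels.

4374 pixels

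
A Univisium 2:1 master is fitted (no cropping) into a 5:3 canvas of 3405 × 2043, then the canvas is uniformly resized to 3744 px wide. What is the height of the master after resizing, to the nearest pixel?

1872 px

Fitted into 3405×2043, the master spans the width; its height is 3405 × 1/2 ≈ 1702.50 px.
Resizing to 3744 px wide multiplies everything by 1.0996: 1702.50 → 1872.00 px.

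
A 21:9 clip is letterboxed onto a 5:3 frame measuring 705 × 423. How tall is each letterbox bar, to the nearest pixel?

60 px

21:9 is wider than 5:3, so it spans the full width.
The clip is 705 × 9/21 ≈ 302.14 px tall.
423 − 302.14 = 120.86 px of bars (60.43 each).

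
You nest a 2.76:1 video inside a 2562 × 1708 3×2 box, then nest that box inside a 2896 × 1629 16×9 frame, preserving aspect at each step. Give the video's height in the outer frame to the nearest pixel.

885 px

First fit — 2.76:1 into 2562×1708 spans the width: 2562.00 × 928.26.
3×2 in 2896×1629: fills the height, so the intermediate becomes 2443.50 × 1629.00 — a scale of ×0.9537.
The video scales with it: height 928.26 × 0.9537 ≈ 885.33.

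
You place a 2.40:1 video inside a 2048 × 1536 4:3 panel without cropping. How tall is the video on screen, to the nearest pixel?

853 px

2.40:1 (2.400) > 4:3 (1.333), so the video fills the width.
The video is 2048 / 2.400 ≈ 853.33 px tall.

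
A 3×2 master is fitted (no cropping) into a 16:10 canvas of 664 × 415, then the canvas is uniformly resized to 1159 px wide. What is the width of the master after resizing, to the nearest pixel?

In the 664×415 frame the master fills the height: width = 415 × 3/2 ≈ 622.50 px.
Resizing to 1159 px wide multiplies everything by 1.7455: 622.50 → 1086.56 px.

1087 px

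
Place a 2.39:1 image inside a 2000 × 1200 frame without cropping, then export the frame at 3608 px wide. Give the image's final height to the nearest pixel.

At 2000×1200 the image is width-limited, so height = 2000 / 2.390 ≈ 836.82 px.
The frame scales by 3608/2000 = 1.8040; 836.82 × 1.8040 ≈ 1509.62 px.

1510 px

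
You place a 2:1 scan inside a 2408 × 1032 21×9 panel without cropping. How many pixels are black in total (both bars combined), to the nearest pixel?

Since 2.000 < 2.333, the scan is height-limited.
That makes the image 2064.0000 px wide (1032 × 2/1).
Leftover width: 2408 − 2064.0000 = 344.0000 px.
Bar area = 344.0000 × 1032 ≈ 355008 px.

355008 pixels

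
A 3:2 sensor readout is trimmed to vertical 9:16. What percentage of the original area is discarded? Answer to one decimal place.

62.5%

The height stays; only width is cut (since vertical 9:16 is narrower than 3:2).
Area ratio = (0.562)/(1.500) = 37.50%; the remaining 62.50% is cropped out.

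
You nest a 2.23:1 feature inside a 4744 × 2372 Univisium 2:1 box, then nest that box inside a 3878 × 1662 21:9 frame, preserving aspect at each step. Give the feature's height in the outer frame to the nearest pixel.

2.23:1 in 4744×2372: fills the width, so the feature is 4744.00 × 2127.35.
Second fit — the Univisium 2:1 canvas into 3878×1662 spans the height: 3324.00 × 1662.00 (×0.7007 from 4744×2372).
The feature scales with it: height 2127.35 × 0.7007 ≈ 1490.58.

1491 px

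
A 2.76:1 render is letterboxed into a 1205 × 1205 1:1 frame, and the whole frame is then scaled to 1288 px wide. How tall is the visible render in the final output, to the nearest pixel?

467 px

Fitted into 1205×1205, the render spans the width; its height is 1205 / 2.760 ≈ 436.59 px.
The frame scales by 1288/1205 = 1.0689; 436.59 × 1.0689 ≈ 466.67 px.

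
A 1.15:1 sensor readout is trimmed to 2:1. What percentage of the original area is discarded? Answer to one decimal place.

42.5%

2:1 is wider than 1.15:1, so the crop keeps the full width and trims the height.
(1.150)/(2.000) ≈ 0.575 of the area survives, leaving 42.50% discarded.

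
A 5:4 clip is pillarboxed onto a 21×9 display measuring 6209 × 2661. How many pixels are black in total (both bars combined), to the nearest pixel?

5:4 (1.250) < 21×9 (2.333), so the clip fills the height.
Content width = 2661 × 5/4 ≈ 3326.2500 px.
6209 − 3326.2500 = 2882.7500 px of bars.
Across the 2661-px span: 2882.7500 × 2661 ≈ 7670998 px.

7670998 pixels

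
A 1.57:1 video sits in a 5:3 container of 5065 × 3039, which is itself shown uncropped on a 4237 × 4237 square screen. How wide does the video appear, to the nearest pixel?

3991 px

First fit — 1.57:1 into 5065×3039 spans the height: 4771.23 × 3039.00.
The 5:3 canvas is width-limited in 4237×4237, giving 4237.00 × 2542.20; scale factor 0.8365.
Applying the same ×0.8365: 4771.23 → 3991.25.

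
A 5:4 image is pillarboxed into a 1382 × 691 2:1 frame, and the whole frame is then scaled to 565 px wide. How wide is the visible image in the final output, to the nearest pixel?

In the 1382×691 frame the image fills the height: width = 691 × 5/4 ≈ 863.75 px.
Scaling 1382 → 565 is ×0.4088, so the width becomes 863.75 × 0.4088 ≈ 353.12 px.

353 px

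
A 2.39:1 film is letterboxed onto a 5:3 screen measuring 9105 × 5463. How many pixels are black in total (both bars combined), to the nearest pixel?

2.39:1 (2.390) > 5:3 (1.667), so the film fills the width.
That makes the image 3809.6234 px tall (9105 / 2.390).
5463 − 3809.6234 = 1653.3766 px of bars.
Bar area = 1653.3766 × 9105 ≈ 15053994 px.

15053994 pixels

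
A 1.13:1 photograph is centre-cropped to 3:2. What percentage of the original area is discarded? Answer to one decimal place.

3:2 is wider than 1.13:1, so the crop keeps the full width and trims the height.
Fraction kept = (1.130)/(1.500) ≈ 75.33%, so 24.67% is lost.

24.7%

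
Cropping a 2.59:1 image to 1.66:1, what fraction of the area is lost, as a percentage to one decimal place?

1.66:1 is narrower than 2.59:1, so the crop keeps the full height and trims the width.
(1.660)/(2.590) ≈ 0.641 of the area survives, leaving 35.91% discarded.

35.9%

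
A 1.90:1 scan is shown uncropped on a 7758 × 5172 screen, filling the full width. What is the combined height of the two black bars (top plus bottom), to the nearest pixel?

1089 px

The scan is 7758 / 1.900 ≈ 4083.16 px tall.
Black = 5172 − 4083.16 = 1088.84 px.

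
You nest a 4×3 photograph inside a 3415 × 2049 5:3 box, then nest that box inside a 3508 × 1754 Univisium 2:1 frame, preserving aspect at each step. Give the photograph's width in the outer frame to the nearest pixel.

2339 px

Inside the 3415×2049 canvas the photograph is height-limited at 2732.00 × 2049.00.
5:3 in 3508×1754: fills the height, so the intermediate becomes 2923.33 × 1754.00 — a scale of ×0.8560.
The photograph scales with it: width 2732.00 × 0.8560 ≈ 2338.67.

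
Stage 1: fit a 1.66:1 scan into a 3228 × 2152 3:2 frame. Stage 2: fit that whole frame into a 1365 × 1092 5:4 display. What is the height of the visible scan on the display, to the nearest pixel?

822 px

1.66:1 in 3228×2152: fills the width, so the scan is 3228.00 × 1944.58.
The 3:2 canvas is width-limited in 1365×1092, giving 1365.00 × 910.00; scale factor 0.4229.
Applying the same ×0.4229: 1944.58 → 822.29.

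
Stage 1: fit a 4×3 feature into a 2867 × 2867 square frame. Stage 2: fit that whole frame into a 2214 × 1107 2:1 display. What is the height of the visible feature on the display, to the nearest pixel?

830 px

First fit — 4×3 into 2867×2867 spans the width: 2867.00 × 2150.25.
The square canvas is height-limited in 2214×1107, giving 1107.00 × 1107.00; scale factor 0.3861.
So the feature's height is 2150.25 × 0.3861 ≈ 830.25.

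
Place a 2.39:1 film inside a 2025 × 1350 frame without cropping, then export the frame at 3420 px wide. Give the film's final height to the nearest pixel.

In the 2025×1350 frame the film fills the width: height = 2025 / 2.390 ≈ 847.28 px.
Scaling 2025 → 3420 is ×1.6889, so the height becomes 847.28 × 1.6889 ≈ 1430.96 px.

1431 px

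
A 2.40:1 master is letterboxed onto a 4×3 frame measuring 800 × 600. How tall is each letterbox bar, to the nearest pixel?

133 px

Since 2.400 > 1.333, the master is width-limited.
The master is 800 / 2.400 ≈ 333.33 px tall.
Black = 600 − 333.33 = 266.67 px, or 133.33 per bar.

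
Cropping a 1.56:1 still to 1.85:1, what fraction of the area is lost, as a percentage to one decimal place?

15.7%

The width stays; only height is cut (since 1.85:1 is wider than 1.56:1).
(1.560)/(1.850) ≈ 0.843 of the area survives, leaving 15.68% discarded.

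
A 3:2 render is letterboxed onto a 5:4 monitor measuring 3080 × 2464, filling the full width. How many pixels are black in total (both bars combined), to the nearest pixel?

1264853 pixels

Content height = 3080 × 2/3 ≈ 2053.3333 px.
2464 − 2053.3333 = 410.6667 px of bars.
Across the 3080-px span: 410.6667 × 3080 ≈ 1264853 px.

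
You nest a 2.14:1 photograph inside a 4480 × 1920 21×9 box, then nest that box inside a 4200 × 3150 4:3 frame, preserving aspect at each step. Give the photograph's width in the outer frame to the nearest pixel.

Inside the 4480×1920 canvas the photograph is height-limited at 4108.80 × 1920.00.
Second fit — the 21×9 canvas into 4200×3150 spans the width: 4200.00 × 1800.00 (×0.9375 from 4480×1920).
Applying the same ×0.9375: 4108.80 → 3852.00.

3852 px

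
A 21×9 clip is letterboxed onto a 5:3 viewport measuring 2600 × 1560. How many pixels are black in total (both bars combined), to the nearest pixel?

1158857 pixels

21×9 (2.333) > 5:3 (1.667), so the clip fills the width.
Content height = 2600 × 9/21 ≈ 1114.2857 px.
Leftover height: 1560 − 1114.2857 = 445.7143 px.
That's 445.7143 × 2600 ≈ 1158857 black pixels.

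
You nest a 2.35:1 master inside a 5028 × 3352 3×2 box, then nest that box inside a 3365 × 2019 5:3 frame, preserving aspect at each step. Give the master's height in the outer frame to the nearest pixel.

First fit — 2.35:1 into 5028×3352 spans the width: 5028.00 × 2139.57.
Second fit — the 3×2 canvas into 3365×2019 spans the height: 3028.50 × 2019.00 (×0.6023 from 5028×3352).
So the master's height is 2139.57 × 0.6023 ≈ 1288.72.

1289 px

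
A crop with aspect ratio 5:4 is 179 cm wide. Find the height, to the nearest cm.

At 5:4, 179·4/5 ≈ 143.20.

143 cm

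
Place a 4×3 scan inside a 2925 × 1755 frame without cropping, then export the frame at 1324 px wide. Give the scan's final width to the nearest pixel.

Fitted into 2925×1755, the scan spans the height; its width is 1755 × 4/3 ≈ 2340.00 px.
Scaling 2925 → 1324 is ×0.4526, so the width becomes 2340.00 × 0.4526 ≈ 1059.20 px.

1059 px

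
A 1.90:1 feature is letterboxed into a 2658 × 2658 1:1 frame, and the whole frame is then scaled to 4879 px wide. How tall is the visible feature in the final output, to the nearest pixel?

2568 px

Fitted into 2658×2658, the feature spans the width; its height is 2658 / 1.900 ≈ 1398.95 px.
The frame scales by 4879/2658 = 1.8356; 1398.95 × 1.8356 ≈ 2567.89 px.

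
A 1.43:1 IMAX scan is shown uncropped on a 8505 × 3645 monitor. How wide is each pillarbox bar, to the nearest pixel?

1646 px

Since 1.430 < 2.333, the scan is height-limited.
Content width = 3645 × 1.430 ≈ 5212.35 px.
Black = 8505 − 5212.35 = 3292.65 px, or 1646.33 per bar.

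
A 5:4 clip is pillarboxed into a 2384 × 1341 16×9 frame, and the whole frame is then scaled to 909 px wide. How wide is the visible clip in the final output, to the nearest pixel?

639 px

At 2384×1341 the clip is height-limited, so width = 1341 × 5/4 ≈ 1676.25 px.
Resizing to 909 px wide multiplies everything by 0.3813: 1676.25 → 639.14 px.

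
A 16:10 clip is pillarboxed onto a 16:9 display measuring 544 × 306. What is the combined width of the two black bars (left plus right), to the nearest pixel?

16:10 is narrower than 16:9, so it spans the full height.
That makes the image 489.60 px wide (306 × 16/10).
Leftover width: 544 − 489.60 = 54.40 px.

54 px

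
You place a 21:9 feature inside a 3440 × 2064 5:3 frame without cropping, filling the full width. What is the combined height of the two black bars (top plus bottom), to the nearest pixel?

The feature is 3440 × 9/21 ≈ 1474.29 px tall.
2064 − 1474.29 = 589.71 px of bars.

590 px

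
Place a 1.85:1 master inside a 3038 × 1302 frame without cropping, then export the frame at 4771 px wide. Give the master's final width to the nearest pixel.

3783 px

At 3038×1302 the master is height-limited, so width = 1302 × 1.850 ≈ 2408.70 px.
Scaling 3038 → 4771 is ×1.5704, so the width becomes 2408.70 × 1.5704 ≈ 3782.72 px.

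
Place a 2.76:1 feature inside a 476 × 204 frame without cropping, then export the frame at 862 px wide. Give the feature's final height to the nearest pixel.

Fitted into 476×204, the feature spans the width; its height is 476 / 2.760 ≈ 172.46 px.
The frame scales by 862/476 = 1.8109; 172.46 × 1.8109 ≈ 312.32 px.

312 px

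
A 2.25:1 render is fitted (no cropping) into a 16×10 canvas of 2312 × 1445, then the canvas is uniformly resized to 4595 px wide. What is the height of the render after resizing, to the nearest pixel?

2042 px

Fitted into 2312×1445, the render spans the width; its height is 2312 / 2.250 ≈ 1027.56 px.
The frame scales by 4595/2312 = 1.9875; 1027.56 × 1.9875 ≈ 2042.22 px.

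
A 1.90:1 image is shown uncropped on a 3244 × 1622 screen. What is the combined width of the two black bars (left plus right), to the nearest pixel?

162 px

1.90:1 is narrower than 2:1, so it spans the full height.
That makes the image 3081.80 px wide (1622 × 1.900).
3244 − 3081.80 = 162.20 px of bars.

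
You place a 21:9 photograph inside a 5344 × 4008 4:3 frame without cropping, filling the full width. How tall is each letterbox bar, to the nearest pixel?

859 px

The photograph is 5344 × 9/21 ≈ 2290.29 px tall.
4008 − 2290.29 = 1717.71 px of bars (858.86 each).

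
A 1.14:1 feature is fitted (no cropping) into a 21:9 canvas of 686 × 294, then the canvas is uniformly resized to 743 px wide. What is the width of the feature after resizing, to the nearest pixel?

Fitted into 686×294, the feature spans the height; its width is 294 × 1.140 ≈ 335.16 px.
The frame scales by 743/686 = 1.0831; 335.16 × 1.0831 ≈ 363.01 px.

363 px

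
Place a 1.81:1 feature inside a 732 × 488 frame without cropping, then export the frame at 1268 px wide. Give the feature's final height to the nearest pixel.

At 732×488 the feature is width-limited, so height = 732 / 1.810 ≈ 404.42 px.
The frame scales by 1268/732 = 1.7322; 404.42 × 1.7322 ≈ 700.55 px.

701 px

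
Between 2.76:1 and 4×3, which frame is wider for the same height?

2.76:1

2.76 and 4×3 = 1.333; 2.76 > 1.333.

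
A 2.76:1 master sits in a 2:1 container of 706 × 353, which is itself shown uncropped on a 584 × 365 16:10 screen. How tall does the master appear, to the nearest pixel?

2.76:1 in 706×353: fills the width, so the master is 706.00 × 255.80.
The 2:1 canvas is width-limited in 584×365, giving 584.00 × 292.00; scale factor 0.8272.
Applying the same ×0.8272: 255.80 → 211.59.

212 px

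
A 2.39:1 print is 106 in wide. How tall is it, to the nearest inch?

44 in

106 / 2.390 = 44.35.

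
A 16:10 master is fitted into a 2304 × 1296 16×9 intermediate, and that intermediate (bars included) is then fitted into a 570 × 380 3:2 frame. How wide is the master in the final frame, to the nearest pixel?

513 px

16:10 in 2304×1296: fills the height, so the master is 2073.60 × 1296.00.
Second fit — the 16×9 canvas into 570×380 spans the width: 570.00 × 320.62 (×0.2474 from 2304×1296).
So the master's width is 2073.60 × 0.2474 ≈ 513.00.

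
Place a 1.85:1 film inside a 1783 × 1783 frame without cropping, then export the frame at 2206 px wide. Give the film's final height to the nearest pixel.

1192 px

At 1783×1783 the film is width-limited, so height = 1783 / 1.850 ≈ 963.78 px.
The frame scales by 2206/1783 = 1.2372; 963.78 × 1.2372 ≈ 1192.43 px.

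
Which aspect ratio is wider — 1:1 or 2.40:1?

2.40:1

1 and 2.4; 2.4 > 1.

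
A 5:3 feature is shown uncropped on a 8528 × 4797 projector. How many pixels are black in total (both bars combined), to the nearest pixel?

5:3 (1.667) < 16×9 (1.778), so the feature fills the height.
Content width = 4797 × 5/3 ≈ 7995.0000 px.
8528 − 7995.0000 = 533.0000 px of bars.
Bar area = 533.0000 × 4797 ≈ 2556801 px.

2556801 pixels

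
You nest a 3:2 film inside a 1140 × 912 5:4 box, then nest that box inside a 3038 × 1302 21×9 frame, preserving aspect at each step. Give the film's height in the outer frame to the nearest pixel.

1085 px

First fit — 3:2 into 1140×912 spans the width: 1140.00 × 760.00.
Second fit — the 5:4 canvas into 3038×1302 spans the height: 1627.50 × 1302.00 (×1.4276 from 1140×912).
So the film's height is 760.00 × 1.4276 ≈ 1085.00.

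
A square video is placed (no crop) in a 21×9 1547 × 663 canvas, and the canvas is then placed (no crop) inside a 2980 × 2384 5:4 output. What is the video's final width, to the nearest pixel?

square in 1547×663: fills the height, so the video is 663.00 × 663.00.
The 21×9 canvas is width-limited in 2980×2384, giving 2980.00 × 1277.14; scale factor 1.9263.
Applying the same ×1.9263: 663.00 → 1277.14.

1277 px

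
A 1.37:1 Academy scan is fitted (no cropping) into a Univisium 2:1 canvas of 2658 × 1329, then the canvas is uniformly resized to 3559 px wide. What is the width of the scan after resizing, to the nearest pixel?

2438 px

Fitted into 2658×1329, the scan spans the height; its width is 1329 × 1.370 ≈ 1820.73 px.
The frame scales by 3559/2658 = 1.3390; 1820.73 × 1.3390 ≈ 2437.91 px.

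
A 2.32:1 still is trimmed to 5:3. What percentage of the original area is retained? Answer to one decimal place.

Going from 2.32:1 to 5:3 means cutting width while keeping height.
Fraction kept = (1.667)/(2.320) ≈ 71.84%.

71.8%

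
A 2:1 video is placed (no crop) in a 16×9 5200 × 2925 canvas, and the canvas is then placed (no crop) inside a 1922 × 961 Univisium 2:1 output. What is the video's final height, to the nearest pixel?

854 px

First fit — 2:1 into 5200×2925 spans the width: 5200.00 × 2600.00.
The 16×9 canvas is height-limited in 1922×961, giving 1708.44 × 961.00; scale factor 0.3285.
Applying the same ×0.3285: 2600.00 → 854.22.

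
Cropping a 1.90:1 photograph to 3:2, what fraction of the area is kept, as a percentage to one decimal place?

78.9%

The height stays; only width is cut (since 3:2 is narrower than 1.90:1).
Area ratio = (1.500)/(1.900) = 78.95% retained.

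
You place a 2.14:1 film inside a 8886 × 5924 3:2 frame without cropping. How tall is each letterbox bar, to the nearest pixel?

2.14:1 is wider than 3:2, so it spans the full width.
That makes the image 4152.34 px tall (8886 / 2.140).
Leftover height: 5924 − 4152.34 = 1771.66 px → 885.83 each side.

886 px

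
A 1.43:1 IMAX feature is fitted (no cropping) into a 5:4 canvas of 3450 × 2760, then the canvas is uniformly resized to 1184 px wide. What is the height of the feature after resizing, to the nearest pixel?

828 px

In the 3450×2760 frame the feature fills the width: height = 3450 / 1.430 ≈ 2412.59 px.
Scaling 3450 → 1184 is ×0.3432, so the height becomes 2412.59 × 0.3432 ≈ 827.97 px.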